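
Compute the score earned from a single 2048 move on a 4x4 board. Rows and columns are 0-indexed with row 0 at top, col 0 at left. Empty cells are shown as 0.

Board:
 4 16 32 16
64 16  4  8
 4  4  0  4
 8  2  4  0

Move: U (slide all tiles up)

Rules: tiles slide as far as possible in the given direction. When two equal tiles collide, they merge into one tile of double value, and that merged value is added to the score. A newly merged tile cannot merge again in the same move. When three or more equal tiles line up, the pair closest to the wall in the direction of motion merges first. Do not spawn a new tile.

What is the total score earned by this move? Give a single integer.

Answer: 40

Derivation:
Slide up:
col 0: [4, 64, 4, 8] -> [4, 64, 4, 8]  score +0 (running 0)
col 1: [16, 16, 4, 2] -> [32, 4, 2, 0]  score +32 (running 32)
col 2: [32, 4, 0, 4] -> [32, 8, 0, 0]  score +8 (running 40)
col 3: [16, 8, 4, 0] -> [16, 8, 4, 0]  score +0 (running 40)
Board after move:
 4 32 32 16
64  4  8  8
 4  2  0  4
 8  0  0  0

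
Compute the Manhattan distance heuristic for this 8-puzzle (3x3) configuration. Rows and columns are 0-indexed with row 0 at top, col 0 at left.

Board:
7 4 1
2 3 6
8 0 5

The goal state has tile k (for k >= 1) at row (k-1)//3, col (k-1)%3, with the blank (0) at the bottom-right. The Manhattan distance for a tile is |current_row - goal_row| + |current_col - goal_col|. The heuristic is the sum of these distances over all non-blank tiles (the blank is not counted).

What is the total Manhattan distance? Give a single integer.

Tile 7: at (0,0), goal (2,0), distance |0-2|+|0-0| = 2
Tile 4: at (0,1), goal (1,0), distance |0-1|+|1-0| = 2
Tile 1: at (0,2), goal (0,0), distance |0-0|+|2-0| = 2
Tile 2: at (1,0), goal (0,1), distance |1-0|+|0-1| = 2
Tile 3: at (1,1), goal (0,2), distance |1-0|+|1-2| = 2
Tile 6: at (1,2), goal (1,2), distance |1-1|+|2-2| = 0
Tile 8: at (2,0), goal (2,1), distance |2-2|+|0-1| = 1
Tile 5: at (2,2), goal (1,1), distance |2-1|+|2-1| = 2
Sum: 2 + 2 + 2 + 2 + 2 + 0 + 1 + 2 = 13

Answer: 13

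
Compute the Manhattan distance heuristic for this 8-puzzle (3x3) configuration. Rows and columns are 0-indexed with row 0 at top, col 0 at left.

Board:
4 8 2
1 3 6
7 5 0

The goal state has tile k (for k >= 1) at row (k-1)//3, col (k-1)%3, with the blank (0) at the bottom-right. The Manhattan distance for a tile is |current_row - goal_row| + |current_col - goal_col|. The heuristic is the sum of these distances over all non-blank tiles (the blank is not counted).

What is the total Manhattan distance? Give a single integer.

Answer: 8

Derivation:
Tile 4: at (0,0), goal (1,0), distance |0-1|+|0-0| = 1
Tile 8: at (0,1), goal (2,1), distance |0-2|+|1-1| = 2
Tile 2: at (0,2), goal (0,1), distance |0-0|+|2-1| = 1
Tile 1: at (1,0), goal (0,0), distance |1-0|+|0-0| = 1
Tile 3: at (1,1), goal (0,2), distance |1-0|+|1-2| = 2
Tile 6: at (1,2), goal (1,2), distance |1-1|+|2-2| = 0
Tile 7: at (2,0), goal (2,0), distance |2-2|+|0-0| = 0
Tile 5: at (2,1), goal (1,1), distance |2-1|+|1-1| = 1
Sum: 1 + 2 + 1 + 1 + 2 + 0 + 0 + 1 = 8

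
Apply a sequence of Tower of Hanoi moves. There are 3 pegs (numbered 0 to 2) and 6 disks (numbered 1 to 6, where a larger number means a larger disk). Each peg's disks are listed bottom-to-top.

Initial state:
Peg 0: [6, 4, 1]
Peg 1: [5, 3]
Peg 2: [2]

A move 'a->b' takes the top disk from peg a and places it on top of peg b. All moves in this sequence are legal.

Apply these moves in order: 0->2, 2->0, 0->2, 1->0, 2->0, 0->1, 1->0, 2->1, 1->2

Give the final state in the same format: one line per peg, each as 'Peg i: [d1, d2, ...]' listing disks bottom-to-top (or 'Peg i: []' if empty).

Answer: Peg 0: [6, 4, 3, 1]
Peg 1: [5]
Peg 2: [2]

Derivation:
After move 1 (0->2):
Peg 0: [6, 4]
Peg 1: [5, 3]
Peg 2: [2, 1]

After move 2 (2->0):
Peg 0: [6, 4, 1]
Peg 1: [5, 3]
Peg 2: [2]

After move 3 (0->2):
Peg 0: [6, 4]
Peg 1: [5, 3]
Peg 2: [2, 1]

After move 4 (1->0):
Peg 0: [6, 4, 3]
Peg 1: [5]
Peg 2: [2, 1]

After move 5 (2->0):
Peg 0: [6, 4, 3, 1]
Peg 1: [5]
Peg 2: [2]

After move 6 (0->1):
Peg 0: [6, 4, 3]
Peg 1: [5, 1]
Peg 2: [2]

After move 7 (1->0):
Peg 0: [6, 4, 3, 1]
Peg 1: [5]
Peg 2: [2]

After move 8 (2->1):
Peg 0: [6, 4, 3, 1]
Peg 1: [5, 2]
Peg 2: []

After move 9 (1->2):
Peg 0: [6, 4, 3, 1]
Peg 1: [5]
Peg 2: [2]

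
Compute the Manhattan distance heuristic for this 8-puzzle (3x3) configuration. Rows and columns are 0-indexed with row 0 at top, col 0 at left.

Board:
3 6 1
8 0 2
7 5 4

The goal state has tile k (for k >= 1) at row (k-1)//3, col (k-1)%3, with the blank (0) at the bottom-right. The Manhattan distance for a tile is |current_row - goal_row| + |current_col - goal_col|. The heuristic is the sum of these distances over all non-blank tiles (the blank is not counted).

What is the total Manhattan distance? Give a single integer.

Tile 3: (0,0)->(0,2) = 2
Tile 6: (0,1)->(1,2) = 2
Tile 1: (0,2)->(0,0) = 2
Tile 8: (1,0)->(2,1) = 2
Tile 2: (1,2)->(0,1) = 2
Tile 7: (2,0)->(2,0) = 0
Tile 5: (2,1)->(1,1) = 1
Tile 4: (2,2)->(1,0) = 3
Sum: 2 + 2 + 2 + 2 + 2 + 0 + 1 + 3 = 14

Answer: 14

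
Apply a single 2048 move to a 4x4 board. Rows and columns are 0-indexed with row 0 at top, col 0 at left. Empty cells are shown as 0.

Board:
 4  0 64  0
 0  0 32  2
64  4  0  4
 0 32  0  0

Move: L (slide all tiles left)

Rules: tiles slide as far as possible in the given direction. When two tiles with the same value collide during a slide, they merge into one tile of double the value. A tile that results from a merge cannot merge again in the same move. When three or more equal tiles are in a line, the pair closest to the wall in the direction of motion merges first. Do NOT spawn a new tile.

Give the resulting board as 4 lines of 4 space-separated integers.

Slide left:
row 0: [4, 0, 64, 0] -> [4, 64, 0, 0]
row 1: [0, 0, 32, 2] -> [32, 2, 0, 0]
row 2: [64, 4, 0, 4] -> [64, 8, 0, 0]
row 3: [0, 32, 0, 0] -> [32, 0, 0, 0]

Answer:  4 64  0  0
32  2  0  0
64  8  0  0
32  0  0  0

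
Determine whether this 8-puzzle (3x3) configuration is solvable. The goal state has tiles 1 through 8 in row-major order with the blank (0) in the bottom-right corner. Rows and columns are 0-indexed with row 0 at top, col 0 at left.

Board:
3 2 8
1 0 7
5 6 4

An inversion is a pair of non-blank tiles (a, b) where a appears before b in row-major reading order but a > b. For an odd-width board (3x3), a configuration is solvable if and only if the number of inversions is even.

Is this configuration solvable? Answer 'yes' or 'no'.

Answer: no

Derivation:
Inversions (pairs i<j in row-major order where tile[i] > tile[j] > 0): 13
13 is odd, so the puzzle is not solvable.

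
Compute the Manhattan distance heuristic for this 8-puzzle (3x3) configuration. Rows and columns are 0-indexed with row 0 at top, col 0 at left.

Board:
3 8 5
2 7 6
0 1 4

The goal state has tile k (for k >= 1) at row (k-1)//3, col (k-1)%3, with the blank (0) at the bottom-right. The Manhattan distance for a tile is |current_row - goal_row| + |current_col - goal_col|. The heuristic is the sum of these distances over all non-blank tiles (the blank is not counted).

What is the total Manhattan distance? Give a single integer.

Answer: 16

Derivation:
Tile 3: at (0,0), goal (0,2), distance |0-0|+|0-2| = 2
Tile 8: at (0,1), goal (2,1), distance |0-2|+|1-1| = 2
Tile 5: at (0,2), goal (1,1), distance |0-1|+|2-1| = 2
Tile 2: at (1,0), goal (0,1), distance |1-0|+|0-1| = 2
Tile 7: at (1,1), goal (2,0), distance |1-2|+|1-0| = 2
Tile 6: at (1,2), goal (1,2), distance |1-1|+|2-2| = 0
Tile 1: at (2,1), goal (0,0), distance |2-0|+|1-0| = 3
Tile 4: at (2,2), goal (1,0), distance |2-1|+|2-0| = 3
Sum: 2 + 2 + 2 + 2 + 2 + 0 + 3 + 3 = 16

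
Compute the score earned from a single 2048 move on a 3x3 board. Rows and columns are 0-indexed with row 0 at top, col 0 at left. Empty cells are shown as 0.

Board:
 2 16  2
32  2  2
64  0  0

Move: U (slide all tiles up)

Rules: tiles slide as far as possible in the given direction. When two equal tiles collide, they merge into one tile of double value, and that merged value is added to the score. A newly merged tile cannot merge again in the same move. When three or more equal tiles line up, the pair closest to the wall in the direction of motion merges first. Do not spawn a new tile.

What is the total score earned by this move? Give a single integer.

Answer: 4

Derivation:
Slide up:
col 0: [2, 32, 64] -> [2, 32, 64]  score +0 (running 0)
col 1: [16, 2, 0] -> [16, 2, 0]  score +0 (running 0)
col 2: [2, 2, 0] -> [4, 0, 0]  score +4 (running 4)
Board after move:
 2 16  4
32  2  0
64  0  0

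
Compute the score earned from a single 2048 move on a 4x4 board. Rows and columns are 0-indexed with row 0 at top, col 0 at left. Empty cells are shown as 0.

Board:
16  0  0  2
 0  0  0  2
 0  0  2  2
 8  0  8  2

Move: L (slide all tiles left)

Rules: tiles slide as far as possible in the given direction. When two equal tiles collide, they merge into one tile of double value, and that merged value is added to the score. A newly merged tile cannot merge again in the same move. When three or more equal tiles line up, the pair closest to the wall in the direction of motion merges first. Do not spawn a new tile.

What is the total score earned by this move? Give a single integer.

Slide left:
row 0: [16, 0, 0, 2] -> [16, 2, 0, 0]  score +0 (running 0)
row 1: [0, 0, 0, 2] -> [2, 0, 0, 0]  score +0 (running 0)
row 2: [0, 0, 2, 2] -> [4, 0, 0, 0]  score +4 (running 4)
row 3: [8, 0, 8, 2] -> [16, 2, 0, 0]  score +16 (running 20)
Board after move:
16  2  0  0
 2  0  0  0
 4  0  0  0
16  2  0  0

Answer: 20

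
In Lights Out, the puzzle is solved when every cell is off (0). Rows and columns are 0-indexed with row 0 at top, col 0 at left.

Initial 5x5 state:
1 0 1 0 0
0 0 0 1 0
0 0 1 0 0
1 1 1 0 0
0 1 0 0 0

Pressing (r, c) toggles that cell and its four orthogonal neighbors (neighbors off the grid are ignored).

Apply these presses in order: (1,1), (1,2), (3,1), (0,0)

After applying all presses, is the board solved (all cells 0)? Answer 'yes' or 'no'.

After press 1 at (1,1):
1 1 1 0 0
1 1 1 1 0
0 1 1 0 0
1 1 1 0 0
0 1 0 0 0

After press 2 at (1,2):
1 1 0 0 0
1 0 0 0 0
0 1 0 0 0
1 1 1 0 0
0 1 0 0 0

After press 3 at (3,1):
1 1 0 0 0
1 0 0 0 0
0 0 0 0 0
0 0 0 0 0
0 0 0 0 0

After press 4 at (0,0):
0 0 0 0 0
0 0 0 0 0
0 0 0 0 0
0 0 0 0 0
0 0 0 0 0

Lights still on: 0

Answer: yes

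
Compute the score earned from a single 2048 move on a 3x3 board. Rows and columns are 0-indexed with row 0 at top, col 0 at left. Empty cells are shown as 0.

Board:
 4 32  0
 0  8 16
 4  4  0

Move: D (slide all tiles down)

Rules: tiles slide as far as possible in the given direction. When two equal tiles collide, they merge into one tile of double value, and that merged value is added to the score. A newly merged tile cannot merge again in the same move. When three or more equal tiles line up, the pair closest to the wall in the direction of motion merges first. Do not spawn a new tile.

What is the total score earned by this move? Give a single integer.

Slide down:
col 0: [4, 0, 4] -> [0, 0, 8]  score +8 (running 8)
col 1: [32, 8, 4] -> [32, 8, 4]  score +0 (running 8)
col 2: [0, 16, 0] -> [0, 0, 16]  score +0 (running 8)
Board after move:
 0 32  0
 0  8  0
 8  4 16

Answer: 8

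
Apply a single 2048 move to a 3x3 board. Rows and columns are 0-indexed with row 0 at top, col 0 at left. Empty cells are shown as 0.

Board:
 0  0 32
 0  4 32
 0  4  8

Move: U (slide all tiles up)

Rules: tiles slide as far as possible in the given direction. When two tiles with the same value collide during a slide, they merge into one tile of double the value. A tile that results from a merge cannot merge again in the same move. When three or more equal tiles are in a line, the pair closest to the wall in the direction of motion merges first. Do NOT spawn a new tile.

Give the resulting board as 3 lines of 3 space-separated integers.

Answer:  0  8 64
 0  0  8
 0  0  0

Derivation:
Slide up:
col 0: [0, 0, 0] -> [0, 0, 0]
col 1: [0, 4, 4] -> [8, 0, 0]
col 2: [32, 32, 8] -> [64, 8, 0]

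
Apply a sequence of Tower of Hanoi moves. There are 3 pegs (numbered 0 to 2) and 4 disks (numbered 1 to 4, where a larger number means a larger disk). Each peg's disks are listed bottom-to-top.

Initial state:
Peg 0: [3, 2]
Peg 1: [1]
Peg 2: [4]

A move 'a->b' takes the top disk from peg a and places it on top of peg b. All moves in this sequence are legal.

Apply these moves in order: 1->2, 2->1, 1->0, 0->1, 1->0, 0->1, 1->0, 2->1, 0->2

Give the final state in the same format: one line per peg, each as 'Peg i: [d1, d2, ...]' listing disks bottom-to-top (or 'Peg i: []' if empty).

Answer: Peg 0: [3, 2]
Peg 1: [4]
Peg 2: [1]

Derivation:
After move 1 (1->2):
Peg 0: [3, 2]
Peg 1: []
Peg 2: [4, 1]

After move 2 (2->1):
Peg 0: [3, 2]
Peg 1: [1]
Peg 2: [4]

After move 3 (1->0):
Peg 0: [3, 2, 1]
Peg 1: []
Peg 2: [4]

After move 4 (0->1):
Peg 0: [3, 2]
Peg 1: [1]
Peg 2: [4]

After move 5 (1->0):
Peg 0: [3, 2, 1]
Peg 1: []
Peg 2: [4]

After move 6 (0->1):
Peg 0: [3, 2]
Peg 1: [1]
Peg 2: [4]

After move 7 (1->0):
Peg 0: [3, 2, 1]
Peg 1: []
Peg 2: [4]

After move 8 (2->1):
Peg 0: [3, 2, 1]
Peg 1: [4]
Peg 2: []

After move 9 (0->2):
Peg 0: [3, 2]
Peg 1: [4]
Peg 2: [1]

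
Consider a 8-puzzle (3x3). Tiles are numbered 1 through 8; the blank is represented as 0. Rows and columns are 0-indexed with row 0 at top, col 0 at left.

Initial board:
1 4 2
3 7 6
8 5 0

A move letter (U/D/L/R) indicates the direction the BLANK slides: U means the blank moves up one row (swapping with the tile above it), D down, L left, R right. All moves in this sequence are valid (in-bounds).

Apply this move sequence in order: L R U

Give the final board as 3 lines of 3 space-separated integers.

Answer: 1 4 2
3 7 0
8 5 6

Derivation:
After move 1 (L):
1 4 2
3 7 6
8 0 5

After move 2 (R):
1 4 2
3 7 6
8 5 0

After move 3 (U):
1 4 2
3 7 0
8 5 6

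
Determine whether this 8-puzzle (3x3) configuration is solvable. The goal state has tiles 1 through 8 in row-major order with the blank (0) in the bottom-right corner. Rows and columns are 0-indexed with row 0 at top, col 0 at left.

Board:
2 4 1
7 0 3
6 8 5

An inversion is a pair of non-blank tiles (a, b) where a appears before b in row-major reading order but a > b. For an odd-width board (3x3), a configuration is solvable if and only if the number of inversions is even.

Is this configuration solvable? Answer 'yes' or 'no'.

Inversions (pairs i<j in row-major order where tile[i] > tile[j] > 0): 8
8 is even, so the puzzle is solvable.

Answer: yes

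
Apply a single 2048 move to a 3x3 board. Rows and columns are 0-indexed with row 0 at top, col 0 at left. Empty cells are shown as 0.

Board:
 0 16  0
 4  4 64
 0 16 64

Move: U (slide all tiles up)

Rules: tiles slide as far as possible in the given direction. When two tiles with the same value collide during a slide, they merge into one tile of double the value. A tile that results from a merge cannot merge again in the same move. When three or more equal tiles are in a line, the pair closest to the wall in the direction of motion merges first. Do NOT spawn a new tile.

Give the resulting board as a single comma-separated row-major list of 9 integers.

Answer: 4, 16, 128, 0, 4, 0, 0, 16, 0

Derivation:
Slide up:
col 0: [0, 4, 0] -> [4, 0, 0]
col 1: [16, 4, 16] -> [16, 4, 16]
col 2: [0, 64, 64] -> [128, 0, 0]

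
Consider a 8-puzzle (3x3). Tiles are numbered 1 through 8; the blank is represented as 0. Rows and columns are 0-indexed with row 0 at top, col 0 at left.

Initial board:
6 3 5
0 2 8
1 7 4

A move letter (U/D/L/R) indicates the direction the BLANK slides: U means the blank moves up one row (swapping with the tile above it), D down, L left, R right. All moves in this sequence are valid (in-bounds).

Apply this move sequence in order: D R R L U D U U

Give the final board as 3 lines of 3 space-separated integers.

Answer: 6 0 5
1 3 8
7 2 4

Derivation:
After move 1 (D):
6 3 5
1 2 8
0 7 4

After move 2 (R):
6 3 5
1 2 8
7 0 4

After move 3 (R):
6 3 5
1 2 8
7 4 0

After move 4 (L):
6 3 5
1 2 8
7 0 4

After move 5 (U):
6 3 5
1 0 8
7 2 4

After move 6 (D):
6 3 5
1 2 8
7 0 4

After move 7 (U):
6 3 5
1 0 8
7 2 4

After move 8 (U):
6 0 5
1 3 8
7 2 4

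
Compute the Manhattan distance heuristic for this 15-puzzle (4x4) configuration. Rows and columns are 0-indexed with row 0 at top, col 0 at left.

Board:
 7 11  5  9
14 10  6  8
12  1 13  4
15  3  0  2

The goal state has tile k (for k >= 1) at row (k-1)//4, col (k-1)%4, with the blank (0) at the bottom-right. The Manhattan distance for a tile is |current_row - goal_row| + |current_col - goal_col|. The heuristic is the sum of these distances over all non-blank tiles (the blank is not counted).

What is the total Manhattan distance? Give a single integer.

Answer: 41

Derivation:
Tile 7: at (0,0), goal (1,2), distance |0-1|+|0-2| = 3
Tile 11: at (0,1), goal (2,2), distance |0-2|+|1-2| = 3
Tile 5: at (0,2), goal (1,0), distance |0-1|+|2-0| = 3
Tile 9: at (0,3), goal (2,0), distance |0-2|+|3-0| = 5
Tile 14: at (1,0), goal (3,1), distance |1-3|+|0-1| = 3
Tile 10: at (1,1), goal (2,1), distance |1-2|+|1-1| = 1
Tile 6: at (1,2), goal (1,1), distance |1-1|+|2-1| = 1
Tile 8: at (1,3), goal (1,3), distance |1-1|+|3-3| = 0
Tile 12: at (2,0), goal (2,3), distance |2-2|+|0-3| = 3
Tile 1: at (2,1), goal (0,0), distance |2-0|+|1-0| = 3
Tile 13: at (2,2), goal (3,0), distance |2-3|+|2-0| = 3
Tile 4: at (2,3), goal (0,3), distance |2-0|+|3-3| = 2
Tile 15: at (3,0), goal (3,2), distance |3-3|+|0-2| = 2
Tile 3: at (3,1), goal (0,2), distance |3-0|+|1-2| = 4
Tile 2: at (3,3), goal (0,1), distance |3-0|+|3-1| = 5
Sum: 3 + 3 + 3 + 5 + 3 + 1 + 1 + 0 + 3 + 3 + 3 + 2 + 2 + 4 + 5 = 41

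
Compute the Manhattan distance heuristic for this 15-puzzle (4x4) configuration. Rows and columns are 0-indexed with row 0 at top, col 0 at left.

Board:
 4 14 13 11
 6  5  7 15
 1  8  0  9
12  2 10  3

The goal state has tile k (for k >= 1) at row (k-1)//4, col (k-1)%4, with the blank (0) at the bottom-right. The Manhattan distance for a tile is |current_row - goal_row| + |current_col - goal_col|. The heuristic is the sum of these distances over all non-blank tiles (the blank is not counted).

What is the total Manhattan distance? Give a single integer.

Answer: 40

Derivation:
Tile 4: at (0,0), goal (0,3), distance |0-0|+|0-3| = 3
Tile 14: at (0,1), goal (3,1), distance |0-3|+|1-1| = 3
Tile 13: at (0,2), goal (3,0), distance |0-3|+|2-0| = 5
Tile 11: at (0,3), goal (2,2), distance |0-2|+|3-2| = 3
Tile 6: at (1,0), goal (1,1), distance |1-1|+|0-1| = 1
Tile 5: at (1,1), goal (1,0), distance |1-1|+|1-0| = 1
Tile 7: at (1,2), goal (1,2), distance |1-1|+|2-2| = 0
Tile 15: at (1,3), goal (3,2), distance |1-3|+|3-2| = 3
Tile 1: at (2,0), goal (0,0), distance |2-0|+|0-0| = 2
Tile 8: at (2,1), goal (1,3), distance |2-1|+|1-3| = 3
Tile 9: at (2,3), goal (2,0), distance |2-2|+|3-0| = 3
Tile 12: at (3,0), goal (2,3), distance |3-2|+|0-3| = 4
Tile 2: at (3,1), goal (0,1), distance |3-0|+|1-1| = 3
Tile 10: at (3,2), goal (2,1), distance |3-2|+|2-1| = 2
Tile 3: at (3,3), goal (0,2), distance |3-0|+|3-2| = 4
Sum: 3 + 3 + 5 + 3 + 1 + 1 + 0 + 3 + 2 + 3 + 3 + 4 + 3 + 2 + 4 = 40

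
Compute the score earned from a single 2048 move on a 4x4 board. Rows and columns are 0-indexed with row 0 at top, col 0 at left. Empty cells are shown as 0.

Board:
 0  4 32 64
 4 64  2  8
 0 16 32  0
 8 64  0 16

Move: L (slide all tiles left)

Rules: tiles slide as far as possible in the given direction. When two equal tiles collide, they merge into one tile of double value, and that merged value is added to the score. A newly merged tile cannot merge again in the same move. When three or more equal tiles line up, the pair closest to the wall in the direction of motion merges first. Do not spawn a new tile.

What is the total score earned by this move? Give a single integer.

Slide left:
row 0: [0, 4, 32, 64] -> [4, 32, 64, 0]  score +0 (running 0)
row 1: [4, 64, 2, 8] -> [4, 64, 2, 8]  score +0 (running 0)
row 2: [0, 16, 32, 0] -> [16, 32, 0, 0]  score +0 (running 0)
row 3: [8, 64, 0, 16] -> [8, 64, 16, 0]  score +0 (running 0)
Board after move:
 4 32 64  0
 4 64  2  8
16 32  0  0
 8 64 16  0

Answer: 0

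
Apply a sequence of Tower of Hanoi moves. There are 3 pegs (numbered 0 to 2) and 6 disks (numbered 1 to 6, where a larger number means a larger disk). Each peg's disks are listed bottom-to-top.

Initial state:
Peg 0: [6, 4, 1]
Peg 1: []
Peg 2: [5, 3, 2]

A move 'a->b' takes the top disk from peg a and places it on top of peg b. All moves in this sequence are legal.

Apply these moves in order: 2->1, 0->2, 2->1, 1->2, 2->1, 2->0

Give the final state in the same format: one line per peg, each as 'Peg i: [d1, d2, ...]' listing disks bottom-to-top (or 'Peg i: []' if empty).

After move 1 (2->1):
Peg 0: [6, 4, 1]
Peg 1: [2]
Peg 2: [5, 3]

After move 2 (0->2):
Peg 0: [6, 4]
Peg 1: [2]
Peg 2: [5, 3, 1]

After move 3 (2->1):
Peg 0: [6, 4]
Peg 1: [2, 1]
Peg 2: [5, 3]

After move 4 (1->2):
Peg 0: [6, 4]
Peg 1: [2]
Peg 2: [5, 3, 1]

After move 5 (2->1):
Peg 0: [6, 4]
Peg 1: [2, 1]
Peg 2: [5, 3]

After move 6 (2->0):
Peg 0: [6, 4, 3]
Peg 1: [2, 1]
Peg 2: [5]

Answer: Peg 0: [6, 4, 3]
Peg 1: [2, 1]
Peg 2: [5]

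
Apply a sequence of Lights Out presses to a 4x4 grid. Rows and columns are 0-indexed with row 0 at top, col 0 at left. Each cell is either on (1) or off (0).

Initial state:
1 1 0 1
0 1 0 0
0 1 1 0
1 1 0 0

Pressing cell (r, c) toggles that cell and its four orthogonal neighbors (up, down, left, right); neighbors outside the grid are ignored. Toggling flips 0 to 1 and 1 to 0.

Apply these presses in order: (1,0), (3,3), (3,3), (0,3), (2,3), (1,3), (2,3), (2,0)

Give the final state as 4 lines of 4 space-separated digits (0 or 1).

After press 1 at (1,0):
0 1 0 1
1 0 0 0
1 1 1 0
1 1 0 0

After press 2 at (3,3):
0 1 0 1
1 0 0 0
1 1 1 1
1 1 1 1

After press 3 at (3,3):
0 1 0 1
1 0 0 0
1 1 1 0
1 1 0 0

After press 4 at (0,3):
0 1 1 0
1 0 0 1
1 1 1 0
1 1 0 0

After press 5 at (2,3):
0 1 1 0
1 0 0 0
1 1 0 1
1 1 0 1

After press 6 at (1,3):
0 1 1 1
1 0 1 1
1 1 0 0
1 1 0 1

After press 7 at (2,3):
0 1 1 1
1 0 1 0
1 1 1 1
1 1 0 0

After press 8 at (2,0):
0 1 1 1
0 0 1 0
0 0 1 1
0 1 0 0

Answer: 0 1 1 1
0 0 1 0
0 0 1 1
0 1 0 0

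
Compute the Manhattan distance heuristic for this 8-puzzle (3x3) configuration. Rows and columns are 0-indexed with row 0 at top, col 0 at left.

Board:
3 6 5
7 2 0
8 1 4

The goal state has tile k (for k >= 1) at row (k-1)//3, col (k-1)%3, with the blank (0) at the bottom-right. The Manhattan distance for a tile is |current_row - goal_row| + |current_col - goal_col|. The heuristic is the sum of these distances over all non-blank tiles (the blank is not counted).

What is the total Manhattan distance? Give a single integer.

Tile 3: (0,0)->(0,2) = 2
Tile 6: (0,1)->(1,2) = 2
Tile 5: (0,2)->(1,1) = 2
Tile 7: (1,0)->(2,0) = 1
Tile 2: (1,1)->(0,1) = 1
Tile 8: (2,0)->(2,1) = 1
Tile 1: (2,1)->(0,0) = 3
Tile 4: (2,2)->(1,0) = 3
Sum: 2 + 2 + 2 + 1 + 1 + 1 + 3 + 3 = 15

Answer: 15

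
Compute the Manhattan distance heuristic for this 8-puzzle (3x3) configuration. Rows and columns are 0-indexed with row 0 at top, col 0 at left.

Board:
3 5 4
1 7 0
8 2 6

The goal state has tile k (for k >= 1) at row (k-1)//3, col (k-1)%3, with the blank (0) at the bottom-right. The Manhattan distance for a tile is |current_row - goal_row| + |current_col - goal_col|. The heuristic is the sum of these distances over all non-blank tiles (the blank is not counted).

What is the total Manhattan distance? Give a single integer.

Answer: 13

Derivation:
Tile 3: at (0,0), goal (0,2), distance |0-0|+|0-2| = 2
Tile 5: at (0,1), goal (1,1), distance |0-1|+|1-1| = 1
Tile 4: at (0,2), goal (1,0), distance |0-1|+|2-0| = 3
Tile 1: at (1,0), goal (0,0), distance |1-0|+|0-0| = 1
Tile 7: at (1,1), goal (2,0), distance |1-2|+|1-0| = 2
Tile 8: at (2,0), goal (2,1), distance |2-2|+|0-1| = 1
Tile 2: at (2,1), goal (0,1), distance |2-0|+|1-1| = 2
Tile 6: at (2,2), goal (1,2), distance |2-1|+|2-2| = 1
Sum: 2 + 1 + 3 + 1 + 2 + 1 + 2 + 1 = 13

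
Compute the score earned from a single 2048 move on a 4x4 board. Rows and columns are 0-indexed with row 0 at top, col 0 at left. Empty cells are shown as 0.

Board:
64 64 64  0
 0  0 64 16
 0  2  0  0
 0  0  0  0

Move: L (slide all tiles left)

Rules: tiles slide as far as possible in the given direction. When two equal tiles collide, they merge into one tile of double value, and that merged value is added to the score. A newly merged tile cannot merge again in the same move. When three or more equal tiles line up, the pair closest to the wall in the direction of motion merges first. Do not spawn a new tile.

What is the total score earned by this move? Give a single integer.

Slide left:
row 0: [64, 64, 64, 0] -> [128, 64, 0, 0]  score +128 (running 128)
row 1: [0, 0, 64, 16] -> [64, 16, 0, 0]  score +0 (running 128)
row 2: [0, 2, 0, 0] -> [2, 0, 0, 0]  score +0 (running 128)
row 3: [0, 0, 0, 0] -> [0, 0, 0, 0]  score +0 (running 128)
Board after move:
128  64   0   0
 64  16   0   0
  2   0   0   0
  0   0   0   0

Answer: 128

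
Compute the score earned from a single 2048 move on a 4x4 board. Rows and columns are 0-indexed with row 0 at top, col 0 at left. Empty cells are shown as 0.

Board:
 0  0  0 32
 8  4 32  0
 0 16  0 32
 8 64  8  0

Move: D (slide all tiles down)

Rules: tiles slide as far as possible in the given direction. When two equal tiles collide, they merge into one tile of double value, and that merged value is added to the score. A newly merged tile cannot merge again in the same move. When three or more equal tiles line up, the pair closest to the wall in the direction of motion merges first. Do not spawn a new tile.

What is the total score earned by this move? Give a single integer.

Slide down:
col 0: [0, 8, 0, 8] -> [0, 0, 0, 16]  score +16 (running 16)
col 1: [0, 4, 16, 64] -> [0, 4, 16, 64]  score +0 (running 16)
col 2: [0, 32, 0, 8] -> [0, 0, 32, 8]  score +0 (running 16)
col 3: [32, 0, 32, 0] -> [0, 0, 0, 64]  score +64 (running 80)
Board after move:
 0  0  0  0
 0  4  0  0
 0 16 32  0
16 64  8 64

Answer: 80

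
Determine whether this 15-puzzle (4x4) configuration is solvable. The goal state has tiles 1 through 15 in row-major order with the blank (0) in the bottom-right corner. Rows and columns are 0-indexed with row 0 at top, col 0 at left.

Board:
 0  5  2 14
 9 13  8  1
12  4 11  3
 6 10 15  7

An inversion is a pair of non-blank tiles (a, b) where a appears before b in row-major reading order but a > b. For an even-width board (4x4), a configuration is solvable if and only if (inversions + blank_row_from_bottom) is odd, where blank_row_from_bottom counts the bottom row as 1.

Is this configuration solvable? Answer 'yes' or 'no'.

Answer: yes

Derivation:
Inversions: 49
Blank is in row 0 (0-indexed from top), which is row 4 counting from the bottom (bottom = 1).
49 + 4 = 53, which is odd, so the puzzle is solvable.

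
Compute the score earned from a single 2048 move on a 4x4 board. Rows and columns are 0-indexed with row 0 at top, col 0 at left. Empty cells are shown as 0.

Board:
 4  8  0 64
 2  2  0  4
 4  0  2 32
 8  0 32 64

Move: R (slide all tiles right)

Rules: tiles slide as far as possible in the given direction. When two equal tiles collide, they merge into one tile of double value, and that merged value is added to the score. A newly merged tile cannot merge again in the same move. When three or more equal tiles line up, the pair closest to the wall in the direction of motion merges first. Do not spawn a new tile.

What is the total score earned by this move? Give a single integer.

Answer: 4

Derivation:
Slide right:
row 0: [4, 8, 0, 64] -> [0, 4, 8, 64]  score +0 (running 0)
row 1: [2, 2, 0, 4] -> [0, 0, 4, 4]  score +4 (running 4)
row 2: [4, 0, 2, 32] -> [0, 4, 2, 32]  score +0 (running 4)
row 3: [8, 0, 32, 64] -> [0, 8, 32, 64]  score +0 (running 4)
Board after move:
 0  4  8 64
 0  0  4  4
 0  4  2 32
 0  8 32 64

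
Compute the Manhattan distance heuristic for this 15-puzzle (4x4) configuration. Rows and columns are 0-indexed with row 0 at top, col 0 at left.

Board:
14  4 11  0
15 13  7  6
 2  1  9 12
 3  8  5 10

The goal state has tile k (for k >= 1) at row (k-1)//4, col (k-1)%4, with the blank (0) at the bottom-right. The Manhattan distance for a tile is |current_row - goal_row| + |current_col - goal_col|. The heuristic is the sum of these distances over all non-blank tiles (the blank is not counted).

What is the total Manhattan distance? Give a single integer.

Tile 14: (0,0)->(3,1) = 4
Tile 4: (0,1)->(0,3) = 2
Tile 11: (0,2)->(2,2) = 2
Tile 15: (1,0)->(3,2) = 4
Tile 13: (1,1)->(3,0) = 3
Tile 7: (1,2)->(1,2) = 0
Tile 6: (1,3)->(1,1) = 2
Tile 2: (2,0)->(0,1) = 3
Tile 1: (2,1)->(0,0) = 3
Tile 9: (2,2)->(2,0) = 2
Tile 12: (2,3)->(2,3) = 0
Tile 3: (3,0)->(0,2) = 5
Tile 8: (3,1)->(1,3) = 4
Tile 5: (3,2)->(1,0) = 4
Tile 10: (3,3)->(2,1) = 3
Sum: 4 + 2 + 2 + 4 + 3 + 0 + 2 + 3 + 3 + 2 + 0 + 5 + 4 + 4 + 3 = 41

Answer: 41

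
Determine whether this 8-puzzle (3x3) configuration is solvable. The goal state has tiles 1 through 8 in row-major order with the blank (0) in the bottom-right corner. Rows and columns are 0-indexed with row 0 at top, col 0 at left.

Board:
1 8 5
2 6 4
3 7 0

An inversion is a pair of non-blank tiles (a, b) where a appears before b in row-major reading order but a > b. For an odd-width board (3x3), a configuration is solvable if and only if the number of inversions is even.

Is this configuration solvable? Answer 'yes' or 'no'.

Inversions (pairs i<j in row-major order where tile[i] > tile[j] > 0): 12
12 is even, so the puzzle is solvable.

Answer: yes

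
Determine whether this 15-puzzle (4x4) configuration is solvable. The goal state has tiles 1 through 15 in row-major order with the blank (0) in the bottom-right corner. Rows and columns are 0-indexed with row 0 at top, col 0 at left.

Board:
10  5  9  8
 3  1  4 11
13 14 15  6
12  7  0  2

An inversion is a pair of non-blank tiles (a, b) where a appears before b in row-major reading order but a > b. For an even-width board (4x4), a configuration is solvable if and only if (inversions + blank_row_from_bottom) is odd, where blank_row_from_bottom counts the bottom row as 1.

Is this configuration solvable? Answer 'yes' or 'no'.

Inversions: 48
Blank is in row 3 (0-indexed from top), which is row 1 counting from the bottom (bottom = 1).
48 + 1 = 49, which is odd, so the puzzle is solvable.

Answer: yes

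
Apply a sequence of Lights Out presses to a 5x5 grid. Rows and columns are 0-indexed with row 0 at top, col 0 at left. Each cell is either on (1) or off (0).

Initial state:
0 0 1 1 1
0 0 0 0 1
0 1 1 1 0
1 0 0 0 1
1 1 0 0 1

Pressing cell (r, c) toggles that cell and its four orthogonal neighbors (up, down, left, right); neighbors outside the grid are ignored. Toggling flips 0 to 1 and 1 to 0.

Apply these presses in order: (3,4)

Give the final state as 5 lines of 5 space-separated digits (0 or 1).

Answer: 0 0 1 1 1
0 0 0 0 1
0 1 1 1 1
1 0 0 1 0
1 1 0 0 0

Derivation:
After press 1 at (3,4):
0 0 1 1 1
0 0 0 0 1
0 1 1 1 1
1 0 0 1 0
1 1 0 0 0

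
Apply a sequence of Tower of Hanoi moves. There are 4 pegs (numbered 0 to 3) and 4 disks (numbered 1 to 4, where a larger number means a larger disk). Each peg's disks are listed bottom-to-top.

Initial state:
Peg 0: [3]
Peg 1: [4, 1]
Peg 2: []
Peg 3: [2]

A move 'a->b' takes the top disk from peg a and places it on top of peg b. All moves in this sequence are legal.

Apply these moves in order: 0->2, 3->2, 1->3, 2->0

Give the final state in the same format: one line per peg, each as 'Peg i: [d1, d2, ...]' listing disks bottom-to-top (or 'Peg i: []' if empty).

Answer: Peg 0: [2]
Peg 1: [4]
Peg 2: [3]
Peg 3: [1]

Derivation:
After move 1 (0->2):
Peg 0: []
Peg 1: [4, 1]
Peg 2: [3]
Peg 3: [2]

After move 2 (3->2):
Peg 0: []
Peg 1: [4, 1]
Peg 2: [3, 2]
Peg 3: []

After move 3 (1->3):
Peg 0: []
Peg 1: [4]
Peg 2: [3, 2]
Peg 3: [1]

After move 4 (2->0):
Peg 0: [2]
Peg 1: [4]
Peg 2: [3]
Peg 3: [1]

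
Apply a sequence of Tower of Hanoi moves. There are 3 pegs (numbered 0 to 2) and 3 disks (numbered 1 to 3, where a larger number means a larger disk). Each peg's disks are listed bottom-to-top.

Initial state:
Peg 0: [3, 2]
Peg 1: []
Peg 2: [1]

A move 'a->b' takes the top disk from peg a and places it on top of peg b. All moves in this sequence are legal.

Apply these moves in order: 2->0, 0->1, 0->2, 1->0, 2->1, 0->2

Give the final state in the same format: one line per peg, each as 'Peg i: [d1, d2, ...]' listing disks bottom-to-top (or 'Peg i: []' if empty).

After move 1 (2->0):
Peg 0: [3, 2, 1]
Peg 1: []
Peg 2: []

After move 2 (0->1):
Peg 0: [3, 2]
Peg 1: [1]
Peg 2: []

After move 3 (0->2):
Peg 0: [3]
Peg 1: [1]
Peg 2: [2]

After move 4 (1->0):
Peg 0: [3, 1]
Peg 1: []
Peg 2: [2]

After move 5 (2->1):
Peg 0: [3, 1]
Peg 1: [2]
Peg 2: []

After move 6 (0->2):
Peg 0: [3]
Peg 1: [2]
Peg 2: [1]

Answer: Peg 0: [3]
Peg 1: [2]
Peg 2: [1]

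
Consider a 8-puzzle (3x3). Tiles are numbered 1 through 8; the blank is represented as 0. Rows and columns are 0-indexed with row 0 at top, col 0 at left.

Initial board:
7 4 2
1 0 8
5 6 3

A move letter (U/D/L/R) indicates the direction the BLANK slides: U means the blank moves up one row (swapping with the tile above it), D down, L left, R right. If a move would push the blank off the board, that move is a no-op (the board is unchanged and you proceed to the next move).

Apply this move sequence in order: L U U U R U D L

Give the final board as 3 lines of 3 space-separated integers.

After move 1 (L):
7 4 2
0 1 8
5 6 3

After move 2 (U):
0 4 2
7 1 8
5 6 3

After move 3 (U):
0 4 2
7 1 8
5 6 3

After move 4 (U):
0 4 2
7 1 8
5 6 3

After move 5 (R):
4 0 2
7 1 8
5 6 3

After move 6 (U):
4 0 2
7 1 8
5 6 3

After move 7 (D):
4 1 2
7 0 8
5 6 3

After move 8 (L):
4 1 2
0 7 8
5 6 3

Answer: 4 1 2
0 7 8
5 6 3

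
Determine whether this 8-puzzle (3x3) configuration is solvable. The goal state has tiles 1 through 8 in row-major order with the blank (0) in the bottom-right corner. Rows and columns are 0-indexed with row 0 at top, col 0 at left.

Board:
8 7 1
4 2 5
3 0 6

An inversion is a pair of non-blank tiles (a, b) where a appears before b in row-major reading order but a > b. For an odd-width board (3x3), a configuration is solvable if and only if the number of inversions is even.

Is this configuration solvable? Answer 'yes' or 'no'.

Answer: yes

Derivation:
Inversions (pairs i<j in row-major order where tile[i] > tile[j] > 0): 16
16 is even, so the puzzle is solvable.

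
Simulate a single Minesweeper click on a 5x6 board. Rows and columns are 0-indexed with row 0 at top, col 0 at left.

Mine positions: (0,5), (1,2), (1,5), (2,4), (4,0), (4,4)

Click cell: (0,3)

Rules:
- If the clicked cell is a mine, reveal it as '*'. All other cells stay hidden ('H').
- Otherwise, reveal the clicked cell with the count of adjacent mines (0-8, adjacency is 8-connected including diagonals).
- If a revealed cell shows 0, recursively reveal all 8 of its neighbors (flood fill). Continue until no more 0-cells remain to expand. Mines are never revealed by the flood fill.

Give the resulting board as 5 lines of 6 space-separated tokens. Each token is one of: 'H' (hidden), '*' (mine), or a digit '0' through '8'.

H H H 1 H H
H H H H H H
H H H H H H
H H H H H H
H H H H H H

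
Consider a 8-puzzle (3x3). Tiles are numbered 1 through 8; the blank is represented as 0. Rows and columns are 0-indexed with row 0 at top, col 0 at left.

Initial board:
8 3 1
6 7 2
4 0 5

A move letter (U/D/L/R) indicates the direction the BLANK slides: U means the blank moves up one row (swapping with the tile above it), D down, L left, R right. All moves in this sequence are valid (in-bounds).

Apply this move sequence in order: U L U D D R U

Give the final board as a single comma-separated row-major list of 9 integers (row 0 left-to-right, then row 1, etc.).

After move 1 (U):
8 3 1
6 0 2
4 7 5

After move 2 (L):
8 3 1
0 6 2
4 7 5

After move 3 (U):
0 3 1
8 6 2
4 7 5

After move 4 (D):
8 3 1
0 6 2
4 7 5

After move 5 (D):
8 3 1
4 6 2
0 7 5

After move 6 (R):
8 3 1
4 6 2
7 0 5

After move 7 (U):
8 3 1
4 0 2
7 6 5

Answer: 8, 3, 1, 4, 0, 2, 7, 6, 5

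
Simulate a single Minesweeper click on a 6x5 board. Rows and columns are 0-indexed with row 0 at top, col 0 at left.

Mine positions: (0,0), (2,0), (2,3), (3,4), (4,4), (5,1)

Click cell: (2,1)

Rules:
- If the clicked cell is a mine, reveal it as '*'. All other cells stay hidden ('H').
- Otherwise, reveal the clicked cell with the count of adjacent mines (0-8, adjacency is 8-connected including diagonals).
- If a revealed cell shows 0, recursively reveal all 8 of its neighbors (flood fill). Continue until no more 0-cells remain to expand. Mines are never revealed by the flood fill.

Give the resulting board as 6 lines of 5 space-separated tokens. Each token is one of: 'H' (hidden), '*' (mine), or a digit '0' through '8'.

H H H H H
H H H H H
H 1 H H H
H H H H H
H H H H H
H H H H H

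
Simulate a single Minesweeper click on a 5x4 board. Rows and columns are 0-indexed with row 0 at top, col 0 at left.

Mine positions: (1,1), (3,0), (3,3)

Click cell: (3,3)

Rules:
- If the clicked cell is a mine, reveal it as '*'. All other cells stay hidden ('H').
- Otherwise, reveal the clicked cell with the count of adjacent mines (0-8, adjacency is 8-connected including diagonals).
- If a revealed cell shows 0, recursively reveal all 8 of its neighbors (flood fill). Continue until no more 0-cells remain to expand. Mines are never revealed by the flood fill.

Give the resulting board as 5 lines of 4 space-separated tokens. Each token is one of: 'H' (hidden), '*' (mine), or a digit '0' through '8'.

H H H H
H H H H
H H H H
H H H *
H H H H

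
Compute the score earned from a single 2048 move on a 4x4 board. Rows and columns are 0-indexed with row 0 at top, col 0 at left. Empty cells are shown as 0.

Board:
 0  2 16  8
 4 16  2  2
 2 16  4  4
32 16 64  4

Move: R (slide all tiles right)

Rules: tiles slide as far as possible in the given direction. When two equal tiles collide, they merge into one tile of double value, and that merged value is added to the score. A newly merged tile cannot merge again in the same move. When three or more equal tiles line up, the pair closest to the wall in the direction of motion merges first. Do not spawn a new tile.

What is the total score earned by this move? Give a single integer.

Slide right:
row 0: [0, 2, 16, 8] -> [0, 2, 16, 8]  score +0 (running 0)
row 1: [4, 16, 2, 2] -> [0, 4, 16, 4]  score +4 (running 4)
row 2: [2, 16, 4, 4] -> [0, 2, 16, 8]  score +8 (running 12)
row 3: [32, 16, 64, 4] -> [32, 16, 64, 4]  score +0 (running 12)
Board after move:
 0  2 16  8
 0  4 16  4
 0  2 16  8
32 16 64  4

Answer: 12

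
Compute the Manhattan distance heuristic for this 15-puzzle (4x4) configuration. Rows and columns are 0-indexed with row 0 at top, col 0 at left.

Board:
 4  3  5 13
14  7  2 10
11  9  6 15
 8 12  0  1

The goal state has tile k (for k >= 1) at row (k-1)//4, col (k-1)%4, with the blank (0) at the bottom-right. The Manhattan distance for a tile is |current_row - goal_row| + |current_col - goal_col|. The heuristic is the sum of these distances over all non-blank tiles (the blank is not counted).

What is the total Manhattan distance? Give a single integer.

Tile 4: at (0,0), goal (0,3), distance |0-0|+|0-3| = 3
Tile 3: at (0,1), goal (0,2), distance |0-0|+|1-2| = 1
Tile 5: at (0,2), goal (1,0), distance |0-1|+|2-0| = 3
Tile 13: at (0,3), goal (3,0), distance |0-3|+|3-0| = 6
Tile 14: at (1,0), goal (3,1), distance |1-3|+|0-1| = 3
Tile 7: at (1,1), goal (1,2), distance |1-1|+|1-2| = 1
Tile 2: at (1,2), goal (0,1), distance |1-0|+|2-1| = 2
Tile 10: at (1,3), goal (2,1), distance |1-2|+|3-1| = 3
Tile 11: at (2,0), goal (2,2), distance |2-2|+|0-2| = 2
Tile 9: at (2,1), goal (2,0), distance |2-2|+|1-0| = 1
Tile 6: at (2,2), goal (1,1), distance |2-1|+|2-1| = 2
Tile 15: at (2,3), goal (3,2), distance |2-3|+|3-2| = 2
Tile 8: at (3,0), goal (1,3), distance |3-1|+|0-3| = 5
Tile 12: at (3,1), goal (2,3), distance |3-2|+|1-3| = 3
Tile 1: at (3,3), goal (0,0), distance |3-0|+|3-0| = 6
Sum: 3 + 1 + 3 + 6 + 3 + 1 + 2 + 3 + 2 + 1 + 2 + 2 + 5 + 3 + 6 = 43

Answer: 43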